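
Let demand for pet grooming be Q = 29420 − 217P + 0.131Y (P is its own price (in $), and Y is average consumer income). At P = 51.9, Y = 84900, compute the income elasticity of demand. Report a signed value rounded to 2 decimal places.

At the given values, Q = 29420 − 217(51.9) + 0.131(84900) = 29279.6.
∂Q/∂Y = 0.131.
E = (0.131) × (84900/29279.6) = 0.3798…

0.38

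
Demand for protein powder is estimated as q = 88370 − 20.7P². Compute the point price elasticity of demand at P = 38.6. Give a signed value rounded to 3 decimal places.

-1.072

dq/dP = −2·20.7·P = -1598.04. At P = 38.6, q = 57527.828.
Ed = (dq/dP)·(P/q) = (-1598.04) × (38.6/57527.828) = -1.07225…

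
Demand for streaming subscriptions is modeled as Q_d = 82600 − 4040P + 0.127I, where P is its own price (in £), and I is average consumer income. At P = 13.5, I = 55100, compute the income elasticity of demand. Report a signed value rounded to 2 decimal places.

At the given values, Q_d = 82600 − 4040(13.5) + 0.127(55100) = 35057.7.
∂Q_d/∂I = 0.127.
E = (0.127) × (55100/35057.7) = 0.1996…

0.20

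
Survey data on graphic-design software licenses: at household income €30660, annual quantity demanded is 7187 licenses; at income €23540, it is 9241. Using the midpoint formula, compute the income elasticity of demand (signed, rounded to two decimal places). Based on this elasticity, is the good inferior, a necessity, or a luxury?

-0.95; inferior

%ΔQ = (9241 − 7187)/[( 7187 + 9241)/2] = 2054/8214 = 0.250060…
%ΔIncome = (23540 − 30660)/[( 30660 + 23540)/2] = -7120/27100 = -0.262730…
E_income = (2054/8214) / (-7120/27100) = -0.9517…
E_income < 0 ⇒ inferior good.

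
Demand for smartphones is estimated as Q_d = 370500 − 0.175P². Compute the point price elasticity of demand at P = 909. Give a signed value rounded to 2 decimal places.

-1.28

dQ_d/dP = −2·0.175·P = -318.15. At P = 909, Q_d = 225900.825.
Ed = (dQ_d/dP)·(P/Q_d) = (-318.15) × (909/225900.825) = -1.2802…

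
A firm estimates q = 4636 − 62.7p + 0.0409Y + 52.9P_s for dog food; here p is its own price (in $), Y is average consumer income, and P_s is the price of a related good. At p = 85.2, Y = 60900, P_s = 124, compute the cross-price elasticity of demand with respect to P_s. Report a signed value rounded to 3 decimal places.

0.786

At the given values, q = 4636 − 62.7(85.2) + 0.0409(60900) + 52.9(124) = 8344.37.
∂q/∂P_s = 52.9.
E = (52.9) × (124/8344.37) = 0.78611…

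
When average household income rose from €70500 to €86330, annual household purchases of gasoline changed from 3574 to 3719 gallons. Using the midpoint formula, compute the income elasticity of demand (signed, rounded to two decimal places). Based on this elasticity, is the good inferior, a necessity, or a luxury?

%ΔQ = (3719 − 3574)/[( 3574 + 3719)/2] = 145/3646.5 = 0.039764…
%ΔIncome = (86330 − 70500)/[( 70500 + 86330)/2] = 15830/78415 = 0.201874…
E_income = (145/3646.5) / (15830/78415) = 0.1969…
0 < E_income < 1 ⇒ normal good, necessity.

0.20; necessity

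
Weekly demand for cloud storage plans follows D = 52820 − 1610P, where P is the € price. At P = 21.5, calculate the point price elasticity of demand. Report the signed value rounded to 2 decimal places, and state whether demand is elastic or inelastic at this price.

-1.90; elastic

dD/dP = −1610. At P = 21.5, D = 52820 − 1610(21.5) = 18205.
Ed = (dD/dP)·(P/D) = −1610 × (21.5/18205) = -1.9014…
|Ed| = 1.90 > 1, so demand is elastic.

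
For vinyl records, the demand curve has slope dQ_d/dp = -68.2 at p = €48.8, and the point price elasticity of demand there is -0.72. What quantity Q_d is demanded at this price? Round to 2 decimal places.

4622.44

Ed = (dQ_d/dp)·(p/Q_d) ⇒ Q_d = (dQ_d/dp)·p/Ed = (-68.2)·48.8/(-0.72) = 4622.4444…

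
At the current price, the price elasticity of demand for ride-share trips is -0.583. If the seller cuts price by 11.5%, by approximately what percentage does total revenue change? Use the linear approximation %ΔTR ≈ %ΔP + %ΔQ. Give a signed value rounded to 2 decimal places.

%ΔQ ≈ Ed × %ΔP = (-0.583) × (-11.5%) = +6.7045%
%ΔTR ≈ %ΔP + %ΔQ = (-11.5%) + (+6.7045%) = -4.7955%

-4.80%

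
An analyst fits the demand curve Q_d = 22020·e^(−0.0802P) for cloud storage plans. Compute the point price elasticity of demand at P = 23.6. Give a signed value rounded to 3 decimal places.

dQ_d/dP = −0.0802·Q_d = -266.069. At P = 23.6, Q_d = 3317.57.
Ed = (dQ_d/dP)·(P/Q_d) = (-266.069) × (23.6/3317.57) = -1.89272

-1.893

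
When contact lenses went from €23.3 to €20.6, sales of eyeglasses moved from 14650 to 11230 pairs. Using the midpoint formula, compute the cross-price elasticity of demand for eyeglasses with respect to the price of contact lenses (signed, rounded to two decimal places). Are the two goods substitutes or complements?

%ΔQ_{eyeglasses} = (11230 − 14650)/avg = -3420/12940 = -0.264296…
%ΔP_{contact lenses} = (20.6 − 23.3)/avg = -2.7/21.95 = -0.123006…
E_cross = (-3420/12940) / (-2.7/21.95) = 2.1486…
E_cross > 0 ⇒ the goods are substitutes.

2.15; substitutes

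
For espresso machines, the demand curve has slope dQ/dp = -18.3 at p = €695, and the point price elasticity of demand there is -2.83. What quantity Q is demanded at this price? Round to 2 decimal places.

Ed = (dQ/dp)·(p/Q) ⇒ Q = (dQ/dp)·p/Ed = (-18.3)·695/(-2.83) = 4494.1696…

4494.17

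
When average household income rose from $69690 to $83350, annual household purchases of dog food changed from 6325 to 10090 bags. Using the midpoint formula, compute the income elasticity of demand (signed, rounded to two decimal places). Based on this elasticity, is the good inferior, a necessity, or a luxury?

2.57; luxury

%ΔQ = (10090 − 6325)/[( 6325 + 10090)/2] = 3765/8207.5 = 0.458726…
%ΔIncome = (83350 − 69690)/[( 69690 + 83350)/2] = 13660/76520 = 0.178515…
E_income = (3765/8207.5) / (13660/76520) = 2.5696…
E_income > 1 ⇒ normal good, luxury.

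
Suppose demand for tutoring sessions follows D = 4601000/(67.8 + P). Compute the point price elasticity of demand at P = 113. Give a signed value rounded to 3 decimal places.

dD/dP = −4601000/(67.8 + P)² = -140.752. At P = 113, D = 25448.
Ed = (dD/dP)·(P/D) = (-140.752) × (113/25448) = -0.625

-0.625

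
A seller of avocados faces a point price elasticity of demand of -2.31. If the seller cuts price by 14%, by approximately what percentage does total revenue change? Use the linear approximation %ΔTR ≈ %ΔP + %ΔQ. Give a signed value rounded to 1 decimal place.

+18.3%

%ΔQ ≈ Ed × %ΔP = (-2.31) × (-14%) = +32.3400%
%ΔTR ≈ %ΔP + %ΔQ = (-14%) + (+32.3400%) = +18.3400%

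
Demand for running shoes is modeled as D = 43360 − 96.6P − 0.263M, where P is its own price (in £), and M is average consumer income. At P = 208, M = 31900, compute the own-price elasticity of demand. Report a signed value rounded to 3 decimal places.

At the given values, D = 43360 − 96.6(208) − 0.263(31900) = 14877.5.
∂D/∂P = −96.6.
E = (-96.6) × (208/14877.5) = -1.35054…

-1.351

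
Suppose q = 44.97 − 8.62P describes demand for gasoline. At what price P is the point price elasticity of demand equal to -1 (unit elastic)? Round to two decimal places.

2.61

Ed = −8.62P/(44.97 − 8.62P). Set this equal to -1:
8.62P = 1·(44.97 − 8.62P) ⇒ 8.62P(1 + 1) = 1·44.97
P = 1·44.97 / (8.62·2) = 2.6084…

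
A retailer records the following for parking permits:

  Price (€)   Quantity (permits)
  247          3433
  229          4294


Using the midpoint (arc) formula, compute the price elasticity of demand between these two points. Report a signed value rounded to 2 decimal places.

%ΔQ = (4294 − 3433) / [(3433 + 4294)/2] = 861/3863.5 = 0.222854…
%ΔP = (229 − 247) / [(247 + 229)/2] = -18/238 = -0.075630…
Arc Ed = %ΔQ / %ΔP = (861/3863.5) / (-18/238) = -2.9466…

-2.95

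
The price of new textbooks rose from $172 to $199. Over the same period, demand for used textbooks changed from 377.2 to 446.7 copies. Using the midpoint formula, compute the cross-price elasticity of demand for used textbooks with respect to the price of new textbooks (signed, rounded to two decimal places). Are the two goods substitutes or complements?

1.16; substitutes

%ΔQ_{used textbooks} = (446.7 − 377.2)/avg = 69.5/411.95 = 0.168709…
%ΔP_{new textbooks} = (199 − 172)/avg = 27/185.5 = 0.145552…
E_cross = (69.5/411.95) / (27/185.5) = 1.1590…
E_cross > 0 ⇒ the goods are substitutes.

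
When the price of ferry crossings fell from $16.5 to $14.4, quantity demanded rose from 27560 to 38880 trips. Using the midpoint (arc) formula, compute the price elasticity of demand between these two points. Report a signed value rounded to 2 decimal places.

-2.51

%ΔQ = (38880 − 27560) / [(27560 + 38880)/2] = 11320/33220 = 0.340758…
%ΔP = (14.4 − 16.5) / [(16.5 + 14.4)/2] = -2.1/15.45 = -0.135922…
Arc Ed = %ΔQ / %ΔP = (11320/33220) / (-2.1/15.45) = -2.5070…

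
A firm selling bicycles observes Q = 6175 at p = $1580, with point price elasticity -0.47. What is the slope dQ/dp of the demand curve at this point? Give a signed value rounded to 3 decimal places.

-1.837

Ed = (dQ/dp)·(p/Q) ⇒ dQ/dp = Ed·Q/p = (-0.47)·6175/1580 = -1.83686…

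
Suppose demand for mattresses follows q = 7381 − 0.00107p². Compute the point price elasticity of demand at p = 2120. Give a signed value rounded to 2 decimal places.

-3.74

dq/dp = −2·0.00107·p = -4.5368. At p = 2120, q = 2571.992.
Ed = (dq/dp)·(p/q) = (-4.5368) × (2120/2571.992) = -3.7395…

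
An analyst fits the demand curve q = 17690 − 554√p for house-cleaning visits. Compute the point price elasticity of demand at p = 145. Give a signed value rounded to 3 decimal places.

dq/dp = −554/(2√p) = -23.0036. At p = 145, q = 11019.
Ed = (dq/dp)·(p/q) = (-23.0036) × (145/11019) = -0.30270…

-0.303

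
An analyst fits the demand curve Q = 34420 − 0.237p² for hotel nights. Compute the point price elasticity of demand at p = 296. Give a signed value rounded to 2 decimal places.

-3.04

dQ/dp = −2·0.237·p = -140.304. At p = 296, Q = 13655.008.
Ed = (dQ/dp)·(p/Q) = (-140.304) × (296/13655.008) = -3.0413…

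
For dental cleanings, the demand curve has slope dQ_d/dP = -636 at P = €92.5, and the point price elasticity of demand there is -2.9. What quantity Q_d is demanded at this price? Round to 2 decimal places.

Ed = (dQ_d/dP)·(P/Q_d) ⇒ Q_d = (dQ_d/dP)·P/Ed = (-636)·92.5/(-2.9) = 20286.2068…

20286.21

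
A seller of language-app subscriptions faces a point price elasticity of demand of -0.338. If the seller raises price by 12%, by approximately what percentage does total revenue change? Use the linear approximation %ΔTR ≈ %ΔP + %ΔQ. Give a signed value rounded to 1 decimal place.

%ΔQ ≈ Ed × %ΔP = (-0.338) × (+12%) = -4.0560%
%ΔTR ≈ %ΔP + %ΔQ = (+12%) + (-4.0560%) = +7.9440%

+7.9%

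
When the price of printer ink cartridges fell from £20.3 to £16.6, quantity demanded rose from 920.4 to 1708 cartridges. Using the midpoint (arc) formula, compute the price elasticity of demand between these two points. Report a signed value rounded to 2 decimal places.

%ΔQ = (1708 − 920.4) / [(920.4 + 1708)/2] = 787.6/1314.2 = 0.599299…
%ΔP = (16.6 − 20.3) / [(20.3 + 16.6)/2] = -3.7/18.45 = -0.200542…
Arc Ed = %ΔQ / %ΔP = (787.6/1314.2) / (-3.7/18.45) = -2.9884…

-2.99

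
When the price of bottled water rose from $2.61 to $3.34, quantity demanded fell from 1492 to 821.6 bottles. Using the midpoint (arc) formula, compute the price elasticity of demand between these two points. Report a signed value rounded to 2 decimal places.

-2.36

%ΔQ = (821.6 − 1492) / [(1492 + 821.6)/2] = -670.4/1156.8 = -0.579529…
%ΔP = (3.34 − 2.61) / [(2.61 + 3.34)/2] = 0.73/2.975 = 0.245378…
Arc Ed = %ΔQ / %ΔP = (-670.4/1156.8) / (0.73/2.975) = -2.3617…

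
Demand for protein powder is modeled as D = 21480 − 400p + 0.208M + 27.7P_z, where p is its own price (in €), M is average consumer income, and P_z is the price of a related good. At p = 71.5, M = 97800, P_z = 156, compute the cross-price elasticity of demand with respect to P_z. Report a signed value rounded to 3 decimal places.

At the given values, D = 21480 − 400(71.5) + 0.208(97800) + 27.7(156) = 17543.6.
∂D/∂P_z = 27.7.
E = (27.7) × (156/17543.6) = 0.24631…

0.246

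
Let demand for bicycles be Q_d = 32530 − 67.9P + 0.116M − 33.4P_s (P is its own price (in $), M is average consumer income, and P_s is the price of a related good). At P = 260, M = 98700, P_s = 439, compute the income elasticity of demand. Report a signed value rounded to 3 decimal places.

At the given values, Q_d = 32530 − 67.9(260) + 0.116(98700) − 33.4(439) = 11662.6.
∂Q_d/∂M = 0.116.
E = (0.116) × (98700/11662.6) = 0.98170…

0.982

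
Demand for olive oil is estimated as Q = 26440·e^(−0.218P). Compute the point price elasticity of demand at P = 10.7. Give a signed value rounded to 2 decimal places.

-2.33

dQ/dP = −0.218·Q = -559.349. At P = 10.7, Q = 2565.82.
Ed = (dQ/dP)·(P/Q) = (-559.349) × (10.7/2565.82) = -2.3326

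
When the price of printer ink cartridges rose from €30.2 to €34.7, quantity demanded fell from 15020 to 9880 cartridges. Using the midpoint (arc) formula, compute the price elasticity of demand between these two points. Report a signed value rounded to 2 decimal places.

-2.98

%ΔQ = (9880 − 15020) / [(15020 + 9880)/2] = -5140/12450 = -0.412851…
%ΔP = (34.7 − 30.2) / [(30.2 + 34.7)/2] = 4.5/32.45 = 0.138674…
Arc Ed = %ΔQ / %ΔP = (-5140/12450) / (4.5/32.45) = -2.9771…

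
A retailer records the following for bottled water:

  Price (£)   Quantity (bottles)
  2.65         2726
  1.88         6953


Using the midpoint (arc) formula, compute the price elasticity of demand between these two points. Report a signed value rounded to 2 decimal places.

-2.57

%ΔQ = (6953 − 2726) / [(2726 + 6953)/2] = 4227/4839.5 = 0.873437…
%ΔP = (1.88 − 2.65) / [(2.65 + 1.88)/2] = -0.77/2.265 = -0.339955…
Arc Ed = %ΔQ / %ΔP = (4227/4839.5) / (-0.77/2.265) = -2.5692…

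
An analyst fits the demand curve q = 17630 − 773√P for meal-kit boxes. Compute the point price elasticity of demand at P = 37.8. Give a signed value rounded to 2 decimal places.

-0.18

dq/dP = −773/(2√P) = -62.8642. At P = 37.8, q = 12877.5.
Ed = (dq/dP)·(P/q) = (-62.8642) × (37.8/12877.5) = -0.1845…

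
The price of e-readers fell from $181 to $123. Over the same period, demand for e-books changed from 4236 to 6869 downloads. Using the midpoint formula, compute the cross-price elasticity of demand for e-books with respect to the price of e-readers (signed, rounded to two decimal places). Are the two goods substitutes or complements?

-1.24; complements

%ΔQ_{e-books} = (6869 − 4236)/avg = 2633/5552.5 = 0.474200…
%ΔP_{e-readers} = (123 − 181)/avg = -58/152 = -0.381578…
E_cross = (2633/5552.5) / (-58/152) = -1.2427…
E_cross < 0 ⇒ the goods are complements.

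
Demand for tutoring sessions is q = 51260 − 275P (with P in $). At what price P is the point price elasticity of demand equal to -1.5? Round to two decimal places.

Ed = −275P/(51260 − 275P). Set this equal to -1.5:
275P = 1.5·(51260 − 275P) ⇒ 275P(1 + 1.5) = 1.5·51260
P = 1.5·51260 / (275·2.5) = 111.84

111.84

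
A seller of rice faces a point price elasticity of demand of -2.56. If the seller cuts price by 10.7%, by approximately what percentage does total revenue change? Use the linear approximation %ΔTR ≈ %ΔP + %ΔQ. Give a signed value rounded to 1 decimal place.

+16.7%

%ΔQ ≈ Ed × %ΔP = (-2.56) × (-10.7%) = +27.3920%
%ΔTR ≈ %ΔP + %ΔQ = (-10.7%) + (+27.3920%) = +16.6920%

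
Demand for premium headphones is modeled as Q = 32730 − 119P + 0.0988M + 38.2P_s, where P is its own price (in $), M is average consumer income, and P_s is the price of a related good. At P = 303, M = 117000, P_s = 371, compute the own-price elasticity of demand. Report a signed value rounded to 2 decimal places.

-1.61

At the given values, Q = 32730 − 119(303) + 0.0988(117000) + 38.2(371) = 22404.8.
∂Q/∂P = −119.
E = (-119) × (303/22404.8) = -1.6093…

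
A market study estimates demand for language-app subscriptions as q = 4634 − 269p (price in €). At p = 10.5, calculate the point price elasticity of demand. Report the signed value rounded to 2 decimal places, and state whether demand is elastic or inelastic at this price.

dq/dp = −269. At p = 10.5, q = 4634 − 269(10.5) = 1809.5.
Ed = (dq/dp)·(p/q) = −269 × (10.5/1809.5) = -1.5609…
|Ed| = 1.56 > 1, so demand is elastic.

-1.56; elastic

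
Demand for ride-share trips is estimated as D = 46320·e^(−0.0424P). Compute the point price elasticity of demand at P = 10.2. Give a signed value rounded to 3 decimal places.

-0.432

dD/dP = −0.0424·D = -1274.41. At P = 10.2, D = 30056.9.
Ed = (dD/dP)·(P/D) = (-1274.41) × (10.2/30056.9) = -0.43248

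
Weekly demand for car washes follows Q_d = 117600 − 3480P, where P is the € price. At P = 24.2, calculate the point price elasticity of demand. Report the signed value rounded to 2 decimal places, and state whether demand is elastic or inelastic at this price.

-2.52; elastic

dQ_d/dP = −3480. At P = 24.2, Q_d = 117600 − 3480(24.2) = 33384.
Ed = (dQ_d/dP)·(P/Q_d) = −3480 × (24.2/33384) = -2.5226…
|Ed| = 2.52 > 1, so demand is elastic.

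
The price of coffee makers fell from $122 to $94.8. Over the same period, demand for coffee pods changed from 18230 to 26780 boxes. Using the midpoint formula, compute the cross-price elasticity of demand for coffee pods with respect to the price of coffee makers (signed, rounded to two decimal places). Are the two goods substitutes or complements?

%ΔQ_{coffee pods} = (26780 − 18230)/avg = 8550/22505 = 0.379915…
%ΔP_{coffee makers} = (94.8 − 122)/avg = -27.2/108.4 = -0.250922…
E_cross = (8550/22505) / (-27.2/108.4) = -1.5140…
E_cross < 0 ⇒ the goods are complements.

-1.51; complements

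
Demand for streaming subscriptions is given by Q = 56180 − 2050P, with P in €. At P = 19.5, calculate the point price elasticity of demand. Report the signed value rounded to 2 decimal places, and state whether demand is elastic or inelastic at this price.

-2.47; elastic

dQ/dP = −2050. At P = 19.5, Q = 56180 − 2050(19.5) = 16205.
Ed = (dQ/dP)·(P/Q) = −2050 × (19.5/16205) = -2.4668…
|Ed| = 2.47 > 1, so demand is elastic.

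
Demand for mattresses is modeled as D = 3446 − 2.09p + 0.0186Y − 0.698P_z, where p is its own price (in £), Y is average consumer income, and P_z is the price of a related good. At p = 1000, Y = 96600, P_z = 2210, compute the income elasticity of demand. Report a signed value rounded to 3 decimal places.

1.116

At the given values, D = 3446 − 2.09(1000) + 0.0186(96600) − 0.698(2210) = 1610.18.
∂D/∂Y = 0.0186.
E = (0.0186) × (96600/1610.18) = 1.11587…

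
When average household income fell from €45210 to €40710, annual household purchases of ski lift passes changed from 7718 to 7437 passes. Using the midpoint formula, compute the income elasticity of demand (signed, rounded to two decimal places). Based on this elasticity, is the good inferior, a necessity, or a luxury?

0.35; necessity

%ΔQ = (7437 − 7718)/[( 7718 + 7437)/2] = -281/7577.5 = -0.037083…
%ΔIncome = (40710 − 45210)/[( 45210 + 40710)/2] = -4500/42960 = -0.104748…
E_income = (-281/7577.5) / (-4500/42960) = 0.3540…
0 < E_income < 1 ⇒ normal good, necessity.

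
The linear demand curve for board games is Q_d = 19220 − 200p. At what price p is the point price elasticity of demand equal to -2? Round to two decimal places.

64.07

Ed = −200p/(19220 − 200p). Set this equal to -2:
200p = 2·(19220 − 200p) ⇒ 200p(1 + 2) = 2·19220
p = 2·19220 / (200·3) = 64.0666…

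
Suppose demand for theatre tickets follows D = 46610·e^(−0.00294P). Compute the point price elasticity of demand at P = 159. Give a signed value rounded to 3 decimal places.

dD/dP = −0.00294·D = -85.864. At P = 159, D = 29205.4.
Ed = (dD/dP)·(P/D) = (-85.864) × (159/29205.4) = -0.46746

-0.467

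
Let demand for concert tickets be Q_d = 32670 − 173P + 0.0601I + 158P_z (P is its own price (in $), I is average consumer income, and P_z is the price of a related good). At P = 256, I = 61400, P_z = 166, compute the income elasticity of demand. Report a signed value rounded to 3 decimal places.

0.202

At the given values, Q_d = 32670 − 173(256) + 0.0601(61400) + 158(166) = 18300.14.
∂Q_d/∂I = 0.0601.
E = (0.0601) × (61400/18300.14) = 0.20164…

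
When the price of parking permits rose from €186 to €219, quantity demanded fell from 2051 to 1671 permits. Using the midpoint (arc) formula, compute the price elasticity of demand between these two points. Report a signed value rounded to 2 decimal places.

%ΔQ = (1671 − 2051) / [(2051 + 1671)/2] = -380/1861 = -0.204191…
%ΔP = (219 − 186) / [(186 + 219)/2] = 33/202.5 = 0.162962…
Arc Ed = %ΔQ / %ΔP = (-380/1861) / (33/202.5) = -1.2529…

-1.25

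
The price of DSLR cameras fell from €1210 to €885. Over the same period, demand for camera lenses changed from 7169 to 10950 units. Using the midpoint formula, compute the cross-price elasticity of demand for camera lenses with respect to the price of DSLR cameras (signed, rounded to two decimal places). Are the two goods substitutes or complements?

%ΔQ_{camera lenses} = (10950 − 7169)/avg = 3781/9059.5 = 0.417351…
%ΔP_{DSLR cameras} = (885 − 1210)/avg = -325/1047.5 = -0.310262…
E_cross = (3781/9059.5) / (-325/1047.5) = -1.3451…
E_cross < 0 ⇒ the goods are complements.

-1.35; complements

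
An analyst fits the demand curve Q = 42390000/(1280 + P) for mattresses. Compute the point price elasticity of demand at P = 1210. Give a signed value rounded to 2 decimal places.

-0.49

dQ/dP = −42390000/(1280 + P)² = -6.83699. At P = 1210, Q = 17024.1.
Ed = (dQ/dP)·(P/Q) = (-6.83699) × (1210/17024.1) = -0.4859…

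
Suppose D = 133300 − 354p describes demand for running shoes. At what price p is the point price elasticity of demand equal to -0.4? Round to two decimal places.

107.59

Ed = −354p/(133300 − 354p). Set this equal to -0.4:
354p = 0.4·(133300 − 354p) ⇒ 354p(1 + 0.4) = 0.4·133300
p = 0.4·133300 / (354·1.4) = 107.5867…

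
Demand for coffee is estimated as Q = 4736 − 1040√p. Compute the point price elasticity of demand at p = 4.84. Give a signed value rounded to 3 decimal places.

-0.467

dQ/dp = −1040/(2√p) = -236.364. At p = 4.84, Q = 2448.
Ed = (dQ/dp)·(p/Q) = (-236.364) × (4.84/2448) = -0.46732…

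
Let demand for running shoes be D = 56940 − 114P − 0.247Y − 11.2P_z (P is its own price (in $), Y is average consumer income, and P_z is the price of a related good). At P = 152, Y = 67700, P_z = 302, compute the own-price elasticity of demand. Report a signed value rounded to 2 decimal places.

At the given values, D = 56940 − 114(152) − 0.247(67700) − 11.2(302) = 19507.7.
∂D/∂P = −114.
E = (-114) × (152/19507.7) = -0.8882…

-0.89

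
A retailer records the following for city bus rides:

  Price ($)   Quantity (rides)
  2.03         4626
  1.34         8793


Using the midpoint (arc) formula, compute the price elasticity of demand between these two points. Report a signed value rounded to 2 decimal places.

%ΔQ = (8793 − 4626) / [(4626 + 8793)/2] = 4167/6709.5 = 0.621059…
%ΔP = (1.34 − 2.03) / [(2.03 + 1.34)/2] = -0.69/1.685 = -0.409495…
Arc Ed = %ΔQ / %ΔP = (4167/6709.5) / (-0.69/1.685) = -1.5166…

-1.52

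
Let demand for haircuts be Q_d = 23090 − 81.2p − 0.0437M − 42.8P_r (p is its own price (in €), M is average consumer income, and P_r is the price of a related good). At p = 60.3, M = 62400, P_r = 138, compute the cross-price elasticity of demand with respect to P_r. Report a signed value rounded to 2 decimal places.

At the given values, Q_d = 23090 − 81.2(60.3) − 0.0437(62400) − 42.8(138) = 9560.36.
∂Q_d/∂P_r = -42.8.
E = (-42.8) × (138/9560.36) = -0.6178…

-0.62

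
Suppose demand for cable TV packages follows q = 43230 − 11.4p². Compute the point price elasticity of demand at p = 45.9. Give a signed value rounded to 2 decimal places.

dq/dp = −2·11.4·p = -1046.52. At p = 45.9, q = 19212.366.
Ed = (dq/dp)·(p/q) = (-1046.52) × (45.9/19212.366) = -2.5002…

-2.50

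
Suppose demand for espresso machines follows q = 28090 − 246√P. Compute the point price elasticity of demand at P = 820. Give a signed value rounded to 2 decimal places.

-0.17

dq/dP = −246/(2√P) = -4.29535. At P = 820, q = 21045.6.
Ed = (dq/dP)·(P/q) = (-4.29535) × (820/21045.6) = -0.1673…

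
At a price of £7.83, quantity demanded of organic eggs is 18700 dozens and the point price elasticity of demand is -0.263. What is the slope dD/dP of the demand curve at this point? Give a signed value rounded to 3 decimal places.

-628.110

Ed = (dD/dP)·(P/D) ⇒ dD/dP = Ed·D/P = (-0.263)·18700/7.83 = -628.10983…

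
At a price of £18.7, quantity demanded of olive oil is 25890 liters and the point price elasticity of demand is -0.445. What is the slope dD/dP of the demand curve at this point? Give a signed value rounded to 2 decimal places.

-616.10

Ed = (dD/dP)·(P/D) ⇒ dD/dP = Ed·D/P = (-0.445)·25890/18.7 = -616.0989…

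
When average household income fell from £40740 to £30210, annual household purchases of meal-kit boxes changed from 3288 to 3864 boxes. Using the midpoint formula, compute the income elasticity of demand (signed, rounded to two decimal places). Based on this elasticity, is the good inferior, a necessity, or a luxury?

%ΔQ = (3864 − 3288)/[( 3288 + 3864)/2] = 576/3576 = 0.161073…
%ΔIncome = (30210 − 40740)/[( 40740 + 30210)/2] = -10530/35475 = -0.296828…
E_income = (576/3576) / (-10530/35475) = -0.5426…
E_income < 0 ⇒ inferior good.

-0.54; inferior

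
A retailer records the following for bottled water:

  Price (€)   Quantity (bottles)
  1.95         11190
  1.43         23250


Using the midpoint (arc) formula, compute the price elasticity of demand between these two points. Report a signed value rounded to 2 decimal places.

-2.28

%ΔQ = (23250 − 11190) / [(11190 + 23250)/2] = 12060/17220 = 0.700348…
%ΔP = (1.43 − 1.95) / [(1.95 + 1.43)/2] = -0.52/1.69 = -0.307692…
Arc Ed = %ΔQ / %ΔP = (12060/17220) / (-0.52/1.69) = -2.2761…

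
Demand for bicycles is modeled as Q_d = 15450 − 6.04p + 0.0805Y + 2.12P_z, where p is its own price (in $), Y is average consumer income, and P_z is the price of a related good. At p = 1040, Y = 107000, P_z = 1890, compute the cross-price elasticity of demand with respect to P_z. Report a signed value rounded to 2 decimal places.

0.18

At the given values, Q_d = 15450 − 6.04(1040) + 0.0805(107000) + 2.12(1890) = 21788.7.
∂Q_d/∂P_z = 2.12.
E = (2.12) × (1890/21788.7) = 0.1838…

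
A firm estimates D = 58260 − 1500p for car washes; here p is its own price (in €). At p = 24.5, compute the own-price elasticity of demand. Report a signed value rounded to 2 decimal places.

At the given values, D = 58260 − 1500(24.5) = 21510.
∂D/∂p = −1500.
E = (-1500) × (24.5/21510) = -1.7085…

-1.71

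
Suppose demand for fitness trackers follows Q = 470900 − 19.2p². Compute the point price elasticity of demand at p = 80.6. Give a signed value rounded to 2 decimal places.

-0.72

dQ/dp = −2·19.2·p = -3095.04. At p = 80.6, Q = 346169.888.
Ed = (dQ/dp)·(p/Q) = (-3095.04) × (80.6/346169.888) = -0.7206…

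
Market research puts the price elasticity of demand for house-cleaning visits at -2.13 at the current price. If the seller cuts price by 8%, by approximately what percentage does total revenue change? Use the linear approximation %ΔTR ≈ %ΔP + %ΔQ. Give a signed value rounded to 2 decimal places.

+9.04%

%ΔQ ≈ Ed × %ΔP = (-2.13) × (-8%) = +17.0400%
%ΔTR ≈ %ΔP + %ΔQ = (-8%) + (+17.0400%) = +9.0400%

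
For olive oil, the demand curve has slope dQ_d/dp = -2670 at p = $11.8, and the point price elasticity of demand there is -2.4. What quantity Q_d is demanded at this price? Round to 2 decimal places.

13127.50

Ed = (dQ_d/dp)·(p/Q_d) ⇒ Q_d = (dQ_d/dp)·p/Ed = (-2670)·11.8/(-2.4) = 13127.5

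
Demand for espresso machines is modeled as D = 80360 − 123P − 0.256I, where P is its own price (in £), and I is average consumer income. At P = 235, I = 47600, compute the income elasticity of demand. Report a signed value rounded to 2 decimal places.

At the given values, D = 80360 − 123(235) − 0.256(47600) = 39269.4.
∂D/∂I = -0.256.
E = (-0.256) × (47600/39269.4) = -0.3103…

-0.31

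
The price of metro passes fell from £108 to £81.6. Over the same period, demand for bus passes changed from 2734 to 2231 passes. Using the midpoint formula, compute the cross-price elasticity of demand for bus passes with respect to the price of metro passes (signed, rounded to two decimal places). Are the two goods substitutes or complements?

0.73; substitutes

%ΔQ_{bus passes} = (2231 − 2734)/avg = -503/2482.5 = -0.202618…
%ΔP_{metro passes} = (81.6 − 108)/avg = -26.4/94.8 = -0.278481…
E_cross = (-503/2482.5) / (-26.4/94.8) = 0.7275…
E_cross > 0 ⇒ the goods are substitutes.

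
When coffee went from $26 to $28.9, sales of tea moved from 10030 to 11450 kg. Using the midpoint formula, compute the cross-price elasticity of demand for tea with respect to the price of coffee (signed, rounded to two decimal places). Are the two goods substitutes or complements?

1.25; substitutes

%ΔQ_{tea} = (11450 − 10030)/avg = 1420/10740 = 0.132216…
%ΔP_{coffee} = (28.9 − 26)/avg = 2.9/27.45 = 0.105646…
E_cross = (1420/10740) / (2.9/27.45) = 1.2514…
E_cross > 0 ⇒ the goods are substitutes.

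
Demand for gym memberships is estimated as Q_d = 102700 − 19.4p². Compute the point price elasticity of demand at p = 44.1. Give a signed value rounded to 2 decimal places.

dQ_d/dp = −2·19.4·p = -1711.08. At p = 44.1, Q_d = 64970.686.
Ed = (dQ_d/dp)·(p/Q_d) = (-1711.08) × (44.1/64970.686) = -1.1614…

-1.16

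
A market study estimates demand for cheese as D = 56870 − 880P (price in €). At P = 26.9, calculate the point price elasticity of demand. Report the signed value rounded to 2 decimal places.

dD/dP = −880. At P = 26.9, D = 56870 − 880(26.9) = 33198.
Ed = (dD/dP)·(P/D) = −880 × (26.9/33198) = -0.7130…

-0.71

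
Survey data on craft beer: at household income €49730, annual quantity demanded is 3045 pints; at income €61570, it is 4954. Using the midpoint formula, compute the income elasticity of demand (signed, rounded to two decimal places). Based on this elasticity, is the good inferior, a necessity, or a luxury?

%ΔQ = (4954 − 3045)/[( 3045 + 4954)/2] = 1909/3999.5 = 0.477309…
%ΔIncome = (61570 − 49730)/[( 49730 + 61570)/2] = 11840/55650 = 0.212758…
E_income = (1909/3999.5) / (11840/55650) = 2.2434…
E_income > 1 ⇒ normal good, luxury.

2.24; luxury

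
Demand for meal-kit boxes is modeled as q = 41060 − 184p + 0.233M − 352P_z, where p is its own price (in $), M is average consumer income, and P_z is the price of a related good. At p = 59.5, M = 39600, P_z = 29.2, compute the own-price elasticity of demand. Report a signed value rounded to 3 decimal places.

-0.377

At the given values, q = 41060 − 184(59.5) + 0.233(39600) − 352(29.2) = 29060.4.
∂q/∂p = −184.
E = (-184) × (59.5/29060.4) = -0.37673…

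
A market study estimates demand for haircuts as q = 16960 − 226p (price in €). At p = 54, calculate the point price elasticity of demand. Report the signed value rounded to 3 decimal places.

-2.566

dq/dp = −226. At p = 54, q = 16960 − 226(54) = 4756.
Ed = (dq/dp)·(p/q) = −226 × (54/4756) = -2.56602…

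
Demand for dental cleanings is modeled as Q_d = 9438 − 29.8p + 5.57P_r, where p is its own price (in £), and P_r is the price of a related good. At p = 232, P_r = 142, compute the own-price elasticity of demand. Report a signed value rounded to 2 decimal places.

-2.09

At the given values, Q_d = 9438 − 29.8(232) + 5.57(142) = 3315.34.
∂Q_d/∂p = −29.8.
E = (-29.8) × (232/3315.34) = -2.0853…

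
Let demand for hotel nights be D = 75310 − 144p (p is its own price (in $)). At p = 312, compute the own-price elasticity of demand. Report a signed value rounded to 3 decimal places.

-1.479

At the given values, D = 75310 − 144(312) = 30382.
∂D/∂p = −144.
E = (-144) × (312/30382) = -1.47877…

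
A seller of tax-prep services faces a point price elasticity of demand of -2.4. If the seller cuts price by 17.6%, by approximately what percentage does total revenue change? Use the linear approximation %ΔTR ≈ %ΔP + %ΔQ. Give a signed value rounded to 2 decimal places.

%ΔQ ≈ Ed × %ΔP = (-2.4) × (-17.6%) = +42.2400%
%ΔTR ≈ %ΔP + %ΔQ = (-17.6%) + (+42.2400%) = +24.6400%

+24.64%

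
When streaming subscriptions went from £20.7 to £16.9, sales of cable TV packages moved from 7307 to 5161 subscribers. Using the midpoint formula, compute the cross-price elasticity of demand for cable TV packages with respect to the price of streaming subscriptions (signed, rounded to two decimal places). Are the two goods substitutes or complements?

%ΔQ_{cable TV packages} = (5161 − 7307)/avg = -2146/6234 = -0.344241…
%ΔP_{streaming subscriptions} = (16.9 − 20.7)/avg = -3.8/18.8 = -0.202127…
E_cross = (-2146/6234) / (-3.8/18.8) = 1.7030…
E_cross > 0 ⇒ the goods are substitutes.

1.70; substitutes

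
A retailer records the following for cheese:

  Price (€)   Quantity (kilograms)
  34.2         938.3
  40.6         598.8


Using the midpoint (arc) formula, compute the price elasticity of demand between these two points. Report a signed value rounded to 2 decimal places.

%ΔQ = (598.8 − 938.3) / [(938.3 + 598.8)/2] = -339.5/768.55 = -0.441740…
%ΔP = (40.6 − 34.2) / [(34.2 + 40.6)/2] = 6.4/37.4 = 0.171122…
Arc Ed = %ΔQ / %ΔP = (-339.5/768.55) / (6.4/37.4) = -2.5814…

-2.58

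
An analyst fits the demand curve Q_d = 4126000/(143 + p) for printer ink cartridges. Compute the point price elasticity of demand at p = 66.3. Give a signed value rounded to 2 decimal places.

-0.32

dQ_d/dp = −4126000/(143 + p)² = -94.187. At p = 66.3, Q_d = 19713.3.
Ed = (dQ_d/dp)·(p/Q_d) = (-94.187) × (66.3/19713.3) = -0.3167…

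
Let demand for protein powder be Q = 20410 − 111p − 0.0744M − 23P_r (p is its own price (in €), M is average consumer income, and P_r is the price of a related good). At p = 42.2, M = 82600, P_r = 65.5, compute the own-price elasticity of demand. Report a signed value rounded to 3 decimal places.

-0.580

At the given values, Q = 20410 − 111(42.2) − 0.0744(82600) − 23(65.5) = 8073.86.
∂Q/∂p = −111.
E = (-111) × (42.2/8073.86) = -0.58016…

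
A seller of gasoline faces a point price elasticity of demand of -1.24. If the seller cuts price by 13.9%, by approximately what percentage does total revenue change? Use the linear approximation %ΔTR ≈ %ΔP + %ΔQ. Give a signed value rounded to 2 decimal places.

%ΔQ ≈ Ed × %ΔP = (-1.24) × (-13.9%) = +17.2360%
%ΔTR ≈ %ΔP + %ΔQ = (-13.9%) + (+17.2360%) = +3.3360%

+3.34%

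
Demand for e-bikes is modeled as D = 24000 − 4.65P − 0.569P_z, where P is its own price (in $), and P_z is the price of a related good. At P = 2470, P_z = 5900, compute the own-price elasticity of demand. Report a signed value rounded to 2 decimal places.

-1.25

At the given values, D = 24000 − 4.65(2470) − 0.569(5900) = 9157.4.
∂D/∂P = −4.65.
E = (-4.65) × (2470/9157.4) = -1.2542…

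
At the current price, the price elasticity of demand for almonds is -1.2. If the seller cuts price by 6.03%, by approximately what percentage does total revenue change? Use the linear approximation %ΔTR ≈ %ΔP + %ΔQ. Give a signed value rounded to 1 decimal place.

+1.2%

%ΔQ ≈ Ed × %ΔP = (-1.2) × (-6.03%) = +7.2360%
%ΔTR ≈ %ΔP + %ΔQ = (-6.03%) + (+7.2360%) = +1.2060%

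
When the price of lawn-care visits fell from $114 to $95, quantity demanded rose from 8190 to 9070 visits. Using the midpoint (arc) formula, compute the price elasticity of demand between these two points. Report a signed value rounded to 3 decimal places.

%ΔQ = (9070 − 8190) / [(8190 + 9070)/2] = 880/8630 = 0.101969…
%ΔP = (95 − 114) / [(114 + 95)/2] = -19/104.5 = -0.181818…
Arc Ed = %ΔQ / %ΔP = (880/8630) / (-19/104.5) = -0.56083…

-0.561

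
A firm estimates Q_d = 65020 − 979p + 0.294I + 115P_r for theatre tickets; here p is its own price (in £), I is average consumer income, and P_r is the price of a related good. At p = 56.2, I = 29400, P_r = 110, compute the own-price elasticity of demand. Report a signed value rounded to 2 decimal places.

-1.76

At the given values, Q_d = 65020 − 979(56.2) + 0.294(29400) + 115(110) = 31293.8.
∂Q_d/∂p = −979.
E = (-979) × (56.2/31293.8) = -1.7581…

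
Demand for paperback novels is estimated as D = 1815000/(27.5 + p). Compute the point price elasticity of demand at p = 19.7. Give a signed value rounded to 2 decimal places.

-0.42

dD/dp = −1815000/(27.5 + p)² = -814.69. At p = 19.7, D = 38453.4.
Ed = (dD/dp)·(p/D) = (-814.69) × (19.7/38453.4) = -0.4173…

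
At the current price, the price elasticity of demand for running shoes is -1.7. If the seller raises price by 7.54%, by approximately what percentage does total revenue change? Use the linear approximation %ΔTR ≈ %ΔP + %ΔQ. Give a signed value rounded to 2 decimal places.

%ΔQ ≈ Ed × %ΔP = (-1.7) × (+7.54%) = -12.8180%
%ΔTR ≈ %ΔP + %ΔQ = (+7.54%) + (-12.8180%) = -5.2780%

-5.28%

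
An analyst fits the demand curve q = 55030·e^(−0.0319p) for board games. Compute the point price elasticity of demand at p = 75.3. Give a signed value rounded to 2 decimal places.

dq/dp = −0.0319·q = -158.922. At p = 75.3, q = 4981.89.
Ed = (dq/dp)·(p/q) = (-158.922) × (75.3/4981.89) = -2.4020…

-2.40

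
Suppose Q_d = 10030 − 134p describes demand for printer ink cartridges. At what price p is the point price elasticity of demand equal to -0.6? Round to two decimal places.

28.07

Ed = −134p/(10030 − 134p). Set this equal to -0.6:
134p = 0.6·(10030 − 134p) ⇒ 134p(1 + 0.6) = 0.6·10030
p = 0.6·10030 / (134·1.6) = 28.0690…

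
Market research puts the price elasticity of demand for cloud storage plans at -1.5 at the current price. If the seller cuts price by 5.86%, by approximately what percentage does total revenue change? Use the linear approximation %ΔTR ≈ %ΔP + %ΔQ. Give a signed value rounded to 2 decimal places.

+2.93%

%ΔQ ≈ Ed × %ΔP = (-1.5) × (-5.86%) = +8.7900%
%ΔTR ≈ %ΔP + %ΔQ = (-5.86%) + (+8.7900%) = +2.9300%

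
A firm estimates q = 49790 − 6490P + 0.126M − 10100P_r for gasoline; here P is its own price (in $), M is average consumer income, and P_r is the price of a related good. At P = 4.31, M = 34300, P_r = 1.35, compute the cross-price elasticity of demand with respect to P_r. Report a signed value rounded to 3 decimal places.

At the given values, q = 49790 − 6490(4.31) + 0.126(34300) − 10100(1.35) = 12504.9.
∂q/∂P_r = -10100.
E = (-10100) × (1.35/12504.9) = -1.09037…

-1.090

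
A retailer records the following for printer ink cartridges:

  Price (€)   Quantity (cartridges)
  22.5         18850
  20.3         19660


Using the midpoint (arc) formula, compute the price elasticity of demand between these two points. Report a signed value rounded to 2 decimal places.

-0.41

%ΔQ = (19660 − 18850) / [(18850 + 19660)/2] = 810/19255 = 0.042066…
%ΔP = (20.3 − 22.5) / [(22.5 + 20.3)/2] = -2.2/21.4 = -0.102803…
Arc Ed = %ΔQ / %ΔP = (810/19255) / (-2.2/21.4) = -0.4091…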